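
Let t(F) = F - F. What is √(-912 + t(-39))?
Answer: 4*I*√57 ≈ 30.199*I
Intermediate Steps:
t(F) = 0
√(-912 + t(-39)) = √(-912 + 0) = √(-912) = 4*I*√57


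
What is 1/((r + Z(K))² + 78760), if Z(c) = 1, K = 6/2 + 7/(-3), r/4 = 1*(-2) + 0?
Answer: 1/78809 ≈ 1.2689e-5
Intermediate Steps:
r = -8 (r = 4*(1*(-2) + 0) = 4*(-2 + 0) = 4*(-2) = -8)
K = ⅔ (K = 6*(½) + 7*(-⅓) = 3 - 7/3 = ⅔ ≈ 0.66667)
1/((r + Z(K))² + 78760) = 1/((-8 + 1)² + 78760) = 1/((-7)² + 78760) = 1/(49 + 78760) = 1/78809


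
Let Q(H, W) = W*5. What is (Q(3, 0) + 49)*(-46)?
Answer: -2254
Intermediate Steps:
Q(H, W) = 5*W
(Q(3, 0) + 49)*(-46) = (5*0 + 49)*(-46) = (0 + 49)*(-46) = 49*(-46) = -2254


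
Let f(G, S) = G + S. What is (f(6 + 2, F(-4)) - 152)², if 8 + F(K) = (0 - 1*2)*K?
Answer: 20736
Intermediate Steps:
F(K) = -8 - 2*K (F(K) = -8 + (0 - 1*2)*K = -8 + (0 - 2)*K = -8 - 2*K)
(f(6 + 2, F(-4)) - 152)² = (((6 + 2) + (-8 - 2*(-4))) - 152)² = ((8 + (-8 + 8)) - 152)² = ((8 + 0) - 152)² = (8 - 152)² = (-144)² = 20736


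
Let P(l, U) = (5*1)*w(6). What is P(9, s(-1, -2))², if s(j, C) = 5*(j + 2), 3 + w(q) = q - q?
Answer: 225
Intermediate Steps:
w(q) = -3 (w(q) = -3 + (q - q) = -3 + 0 = -3)
s(j, C) = 10 + 5*j (s(j, C) = 5*(2 + j) = 10 + 5*j)
P(l, U) = -15 (P(l, U) = (5*1)*(-3) = 5*(-3) = -15)
P(9, s(-1, -2))² = (-15)² = 225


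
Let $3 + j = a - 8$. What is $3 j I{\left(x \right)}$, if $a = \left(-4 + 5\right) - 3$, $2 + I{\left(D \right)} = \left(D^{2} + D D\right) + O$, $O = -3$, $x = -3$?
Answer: $-507$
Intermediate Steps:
$I{\left(D \right)} = -5 + 2 D^{2}$ ($I{\left(D \right)} = -2 - \left(3 - D^{2} - D D\right) = -2 + \left(\left(D^{2} + D^{2}\right) - 3\right) = -2 + \left(2 D^{2} - 3\right) = -2 + \left(-3 + 2 D^{2}\right) = -5 + 2 D^{2}$)
$a = -2$ ($a = 1 - 3 = -2$)
$j = -13$ ($j = -3 - 10 = -13$)
$3 j I{\left(x \right)} = 3 \left(-13\right) \left(-5 + 2 \left(-3\right)^{2}\right) = - 39 \left(-5 + 2 \cdot 9\right) = - 39 \left(-5 + 18\right) = \left(-39\right) 13 = -507$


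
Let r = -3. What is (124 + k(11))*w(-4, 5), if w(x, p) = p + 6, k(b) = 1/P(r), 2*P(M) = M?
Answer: 4070/3 ≈ 1356.7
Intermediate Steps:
P(M) = M/2
k(b) = -⅔ (k(b) = 1/((½)*(-3)) = 1/(-3/2) = -⅔)
w(x, p) = 6 + p
(124 + k(11))*w(-4, 5) = (124 - ⅔)*(6 + 5) = (370/3)*11 = 4070/3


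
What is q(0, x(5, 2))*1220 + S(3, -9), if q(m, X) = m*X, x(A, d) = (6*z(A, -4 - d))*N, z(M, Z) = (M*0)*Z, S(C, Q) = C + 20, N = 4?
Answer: 23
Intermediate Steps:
S(C, Q) = 20 + C
z(M, Z) = 0 (z(M, Z) = 0*Z = 0)
x(A, d) = 0 (x(A, d) = (6*0)*4 = 0*4 = 0)
q(m, X) = X*m
q(0, x(5, 2))*1220 + S(3, -9) = (0*0)*1220 + (20 + 3) = 0*1220 + 23 = 0 + 23 = 23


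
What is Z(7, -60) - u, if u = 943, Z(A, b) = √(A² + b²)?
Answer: -943 + √3649 ≈ -882.59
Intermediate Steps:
Z(7, -60) - u = √(7² + (-60)²) - 1*943 = √(49 + 3600) - 943 = √3649 - 943 = -943 + √3649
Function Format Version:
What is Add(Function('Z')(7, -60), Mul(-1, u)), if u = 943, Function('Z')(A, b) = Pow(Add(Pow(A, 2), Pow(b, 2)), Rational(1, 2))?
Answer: Add(-943, Pow(3649, Rational(1, 2))) ≈ -882.59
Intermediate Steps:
Add(Function('Z')(7, -60), Mul(-1, u)) = Add(Pow(Add(Pow(7, 2), Pow(-60, 2)), Rational(1, 2)), Mul(-1, 943)) = Add(Pow(Add(49, 3600), Rational(1, 2)), -943) = Add(Pow(3649, Rational(1, 2)), -943) = Add(-943, Pow(3649, Rational(1, 2)))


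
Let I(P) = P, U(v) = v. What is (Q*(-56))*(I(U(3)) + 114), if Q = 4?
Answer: -26208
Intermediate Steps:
(Q*(-56))*(I(U(3)) + 114) = (4*(-56))*(3 + 114) = -224*117 = -26208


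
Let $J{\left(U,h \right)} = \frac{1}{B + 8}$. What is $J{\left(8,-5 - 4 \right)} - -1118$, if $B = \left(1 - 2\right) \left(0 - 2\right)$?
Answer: $\frac{11181}{10} \approx 1118.1$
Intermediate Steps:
$B = 2$ ($B = \left(-1\right) \left(-2\right) = 2$)
$J{\left(U,h \right)} = \frac{1}{10}$ ($J{\left(U,h \right)} = \frac{1}{2 + 8} = \frac{1}{10}$)
$J{\left(8,-5 - 4 \right)} - -1118 = \frac{1}{10} - -1118 = \frac{1}{10} + 1118 = \frac{11181}{10}$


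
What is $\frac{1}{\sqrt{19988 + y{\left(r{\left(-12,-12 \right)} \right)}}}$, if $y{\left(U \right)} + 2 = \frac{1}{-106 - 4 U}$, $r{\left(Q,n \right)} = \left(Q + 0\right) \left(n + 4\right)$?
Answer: $\frac{7 \sqrt{97931390}}{9793139} \approx 0.0070735$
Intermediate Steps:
$r{\left(Q,n \right)} = Q \left(4 + n\right)$
$y{\left(U \right)} = -2 + \frac{1}{-106 - 4 U}$
$\frac{1}{\sqrt{19988 + y{\left(r{\left(-12,-12 \right)} \right)}}} = \frac{1}{\sqrt{19988 + \frac{-213 - 8 \left(- 12 \left(4 - 12\right)\right)}{2 \left(53 + 2 \left(- 12 \left(4 - 12\right)\right)\right)}}} = \frac{1}{\sqrt{19988 + \frac{-213 - 8 \left(\left(-12\right) \left(-8\right)\right)}{2 \left(53 + 2 \left(\left(-12\right) \left(-8\right)\right)\right)}}} = \frac{1}{\sqrt{19988 + \frac{-213 - 768}{2 \left(53 + 2 \cdot 96\right)}}} = \frac{1}{\sqrt{19988 + \frac{-213 - 768}{2 \left(53 + 192\right)}}} = \frac{1}{\sqrt{19988 + \frac{1}{2} \cdot \frac{1}{245} \left(-981\right)}} = \frac{1}{\sqrt{19988 - \frac{981}{490}}} = \frac{1}{\sqrt{\frac{9793139}{490}}} = \frac{1}{\frac{1}{70} \sqrt{97931390}} = \frac{7 \sqrt{97931390}}{9793139}$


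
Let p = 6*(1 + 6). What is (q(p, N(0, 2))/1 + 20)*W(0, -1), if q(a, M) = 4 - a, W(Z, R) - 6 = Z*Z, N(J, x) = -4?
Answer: -108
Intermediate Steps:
p = 42 (p = 6*7 = 42)
W(Z, R) = 6 + Z**2 (W(Z, R) = 6 + Z*Z = 6 + Z**2)
(q(p, N(0, 2))/1 + 20)*W(0, -1) = ((4 - 1*42)/1 + 20)*(6 + 0**2) = ((4 - 42)*1 + 20)*(6 + 0) = (-38*1 + 20)*6 = (-38 + 20)*6 = -18*6 = -108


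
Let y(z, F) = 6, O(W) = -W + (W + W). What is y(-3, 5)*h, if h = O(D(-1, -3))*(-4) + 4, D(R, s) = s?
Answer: 96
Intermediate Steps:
O(W) = W (O(W) = -W + 2*W = W)
h = 16 (h = -3*(-4) + 4 = 12 + 4 = 16)
y(-3, 5)*h = 6*16 = 96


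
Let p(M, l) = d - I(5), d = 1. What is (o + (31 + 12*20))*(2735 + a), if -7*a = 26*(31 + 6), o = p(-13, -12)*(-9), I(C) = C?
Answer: 5582181/7 ≈ 7.9745e+5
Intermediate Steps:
p(M, l) = -4 (p(M, l) = 1 - 1*5 = 1 - 5 = -4)
o = 36 (o = -4*(-9) = 36)
a = -962/7 (a = -26*(31 + 6)/7 = -26*37/7 = -1/7*962 = -962/7 ≈ -137.43)
(o + (31 + 12*20))*(2735 + a) = (36 + (31 + 12*20))*(2735 - 962/7) = (36 + (31 + 240))*(18183/7) = (36 + 271)*(18183/7) = 307*(18183/7) = 5582181/7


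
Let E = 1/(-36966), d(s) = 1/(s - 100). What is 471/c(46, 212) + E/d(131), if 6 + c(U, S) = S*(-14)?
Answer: -4375795/27484221 ≈ -0.15921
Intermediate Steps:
d(s) = 1/(-100 + s)
E = -1/36966 ≈ -2.7052e-5
c(U, S) = -6 - 14*S (c(U, S) = -6 + S*(-14) = -6 - 14*S)
471/c(46, 212) + E/d(131) = 471/(-6 - 14*212) - 1/(36966*(1/(-100 + 131))) = 471/(-6 - 2968) - 1/(36966*(1/31)) = 471/(-2974) - 1/(36966*1/31) = 471*(-1/2974) - 1/36966*31 = -471/2974 - 31/36966 = -4375795/27484221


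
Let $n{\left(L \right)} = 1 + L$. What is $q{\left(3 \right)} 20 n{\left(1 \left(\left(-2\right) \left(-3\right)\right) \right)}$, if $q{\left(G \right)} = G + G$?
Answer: $840$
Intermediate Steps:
$q{\left(G \right)} = 2 G$
$q{\left(3 \right)} 20 n{\left(1 \left(\left(-2\right) \left(-3\right)\right) \right)} = 2 \cdot 3 \cdot 20 \left(1 + 1 \left(\left(-2\right) \left(-3\right)\right)\right) = 6 \cdot 20 \left(1 + 1 \cdot 6\right) = 120 \left(1 + 6\right) = 120 \cdot 7 = 840$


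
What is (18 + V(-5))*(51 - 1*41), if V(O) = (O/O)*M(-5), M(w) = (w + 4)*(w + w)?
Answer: 280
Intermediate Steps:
M(w) = 2*w*(4 + w) (M(w) = (4 + w)*(2*w) = 2*w*(4 + w))
V(O) = 10 (V(O) = (O/O)*(2*(-5)*(4 - 5)) = 1*(2*(-5)*(-1)) = 1*10 = 10)
(18 + V(-5))*(51 - 1*41) = (18 + 10)*(51 - 1*41) = 28*(51 - 41) = 28*10 = 280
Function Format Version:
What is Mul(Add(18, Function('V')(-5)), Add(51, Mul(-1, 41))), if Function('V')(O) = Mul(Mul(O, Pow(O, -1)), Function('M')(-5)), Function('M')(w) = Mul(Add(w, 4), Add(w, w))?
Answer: 280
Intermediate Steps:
Function('M')(w) = Mul(2, w, Add(4, w)) (Function('M')(w) = Mul(Add(4, w), Mul(2, w)) = Mul(2, w, Add(4, w)))
Function('V')(O) = 10 (Function('V')(O) = Mul(Mul(O, Pow(O, -1)), Mul(2, -5, Add(4, -5))) = Mul(1, Mul(2, -5, -1)) = Mul(1, 10) = 10)
Mul(Add(18, Function('V')(-5)), Add(51, Mul(-1, 41))) = Mul(Add(18, 10), Add(51, Mul(-1, 41))) = Mul(28, Add(51, -41)) = Mul(28, 10) = 280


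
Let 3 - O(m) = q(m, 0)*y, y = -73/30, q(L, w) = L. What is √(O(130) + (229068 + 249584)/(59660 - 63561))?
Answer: √26930967006/11703 ≈ 14.023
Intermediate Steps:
y = -73/30 (y = -73*1/30 = -73/30 ≈ -2.4333)
O(m) = 3 + 73*m/30 (O(m) = 3 - m*(-73)/30 = 3 - (-73)*m/30 = 3 + 73*m/30)
√(O(130) + (229068 + 249584)/(59660 - 63561)) = √((3 + (73/30)*130) + (229068 + 249584)/(59660 - 63561)) = √((3 + 949/3) + 478652/(-3901)) = √(958/3 + 478652*(-1/3901)) = √(958/3 - 478652/3901) = √(2301202/11703) = √26930967006/11703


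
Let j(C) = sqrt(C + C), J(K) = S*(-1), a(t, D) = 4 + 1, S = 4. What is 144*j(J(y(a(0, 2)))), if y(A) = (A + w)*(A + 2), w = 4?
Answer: 288*I*sqrt(2) ≈ 407.29*I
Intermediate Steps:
a(t, D) = 5
y(A) = (2 + A)*(4 + A) (y(A) = (A + 4)*(A + 2) = (4 + A)*(2 + A) = (2 + A)*(4 + A))
J(K) = -4 (J(K) = 4*(-1) = -4)
j(C) = sqrt(2)*sqrt(C) (j(C) = sqrt(2*C) = sqrt(2)*sqrt(C))
144*j(J(y(a(0, 2)))) = 144*(sqrt(2)*sqrt(-4)) = 144*(sqrt(2)*(2*I)) = 144*(2*I*sqrt(2)) = 288*I*sqrt(2)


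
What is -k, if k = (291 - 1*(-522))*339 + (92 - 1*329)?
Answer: -275370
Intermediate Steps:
k = 275370 (k = (291 + 522)*339 + (92 - 329) = 813*339 - 237 = 275607 - 237 = 275370)
-k = -1*275370 = -275370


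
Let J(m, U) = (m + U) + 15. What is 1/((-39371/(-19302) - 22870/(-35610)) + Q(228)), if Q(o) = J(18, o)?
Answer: 7637158/2013780883 ≈ 0.0037924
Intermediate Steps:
J(m, U) = 15 + U + m (J(m, U) = (U + m) + 15 = 15 + U + m)
Q(o) = 33 + o (Q(o) = 15 + o + 18 = 33 + o)
1/((-39371/(-19302) - 22870/(-35610)) + Q(228)) = 1/((-39371/(-19302) - 22870/(-35610)) + (33 + 228)) = 1/((-39371*(-1/19302) - 22870*(-1/35610)) + 261) = 1/((39371/19302 + 2287/3561) + 261) = 1/(20482645/7637158 + 261) = 1/(2013780883/7637158) = 7637158/2013780883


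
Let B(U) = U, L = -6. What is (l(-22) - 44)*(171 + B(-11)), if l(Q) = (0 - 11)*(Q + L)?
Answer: 42240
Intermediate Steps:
l(Q) = 66 - 11*Q (l(Q) = (0 - 11)*(Q - 6) = -11*(-6 + Q) = 66 - 11*Q)
(l(-22) - 44)*(171 + B(-11)) = ((66 - 11*(-22)) - 44)*(171 - 11) = ((66 + 242) - 44)*160 = (308 - 44)*160 = 264*160 = 42240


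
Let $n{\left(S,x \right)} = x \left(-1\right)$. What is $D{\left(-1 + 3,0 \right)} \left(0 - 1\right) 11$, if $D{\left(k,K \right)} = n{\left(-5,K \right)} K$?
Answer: $0$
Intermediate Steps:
$n{\left(S,x \right)} = - x$
$D{\left(k,K \right)} = - K^{2}$ ($D{\left(k,K \right)} = - K K = - K^{2}$)
$D{\left(-1 + 3,0 \right)} \left(0 - 1\right) 11 = - 0^{2} \left(0 - 1\right) 11 = \left(-1\right) 0 \left(-1\right) 11 = 0 \left(-1\right) 11 = 0 \cdot 11 = 0$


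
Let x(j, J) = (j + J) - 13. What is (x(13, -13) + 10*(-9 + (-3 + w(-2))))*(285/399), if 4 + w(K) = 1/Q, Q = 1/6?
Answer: -565/7 ≈ -80.714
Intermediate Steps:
Q = ⅙ ≈ 0.16667
x(j, J) = -13 + J + j (x(j, J) = (J + j) - 13 = -13 + J + j)
w(K) = 2 (w(K) = -4 + 1/(⅙) = -4 + 1*6 = -4 + 6 = 2)
(x(13, -13) + 10*(-9 + (-3 + w(-2))))*(285/399) = ((-13 - 13 + 13) + 10*(-9 + (-3 + 2)))*(285/399) = (-13 + 10*(-9 - 1))*(285*(1/399)) = (-13 + 10*(-10))*(5/7) = (-13 - 100)*(5/7) = -113*5/7 = -565/7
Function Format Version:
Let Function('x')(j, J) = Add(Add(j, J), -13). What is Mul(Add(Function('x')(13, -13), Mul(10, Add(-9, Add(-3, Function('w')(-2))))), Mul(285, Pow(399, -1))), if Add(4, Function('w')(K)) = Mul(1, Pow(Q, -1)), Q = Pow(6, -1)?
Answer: Rational(-565, 7) ≈ -80.714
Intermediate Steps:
Q = Rational(1, 6) ≈ 0.16667
Function('x')(j, J) = Add(-13, J, j) (Function('x')(j, J) = Add(Add(J, j), -13) = Add(-13, J, j))
Function('w')(K) = 2 (Function('w')(K) = Add(-4, Mul(1, Pow(Rational(1, 6), -1))) = Add(-4, Mul(1, 6)) = Add(-4, 6) = 2)
Mul(Add(Function('x')(13, -13), Mul(10, Add(-9, Add(-3, Function('w')(-2))))), Mul(285, Pow(399, -1))) = Mul(Add(Add(-13, -13, 13), Mul(10, Add(-9, Add(-3, 2)))), Mul(285, Pow(399, -1))) = Mul(Add(-13, Mul(10, Add(-9, -1))), Mul(285, Rational(1, 399))) = Mul(Add(-13, Mul(10, -10)), Rational(5, 7)) = Mul(Add(-13, -100), Rational(5, 7)) = Mul(-113, Rational(5, 7)) = Rational(-565, 7)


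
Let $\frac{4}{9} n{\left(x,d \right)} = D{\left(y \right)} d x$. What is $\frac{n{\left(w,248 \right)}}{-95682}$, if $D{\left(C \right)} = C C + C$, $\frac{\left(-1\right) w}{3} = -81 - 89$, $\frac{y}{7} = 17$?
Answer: $- \frac{677300400}{15947} \approx -42472.0$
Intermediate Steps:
$y = 119$ ($y = 7 \cdot 17 = 119$)
$w = 510$ ($w = - 3 \left(-81 - 89\right) = \left(-3\right) \left(-170\right) = 510$)
$D{\left(C \right)} = C + C^{2}$ ($D{\left(C \right)} = C^{2} + C = C + C^{2}$)
$n{\left(x,d \right)} = 32130 d x$ ($n{\left(x,d \right)} = \frac{9 \cdot 119 \left(1 + 119\right) d x}{4} = \frac{9 \cdot 119 \cdot 120 d x}{4} = \frac{9 \cdot 14280 d x}{4} = 32130 d x$)
$\frac{n{\left(w,248 \right)}}{-95682} = \frac{32130 \cdot 248 \cdot 510}{-95682} = 4063802400 \left(- \frac{1}{95682}\right) = - \frac{677300400}{15947}$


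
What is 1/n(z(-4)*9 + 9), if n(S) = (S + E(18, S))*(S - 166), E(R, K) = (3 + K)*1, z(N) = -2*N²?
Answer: 1/246975 ≈ 4.0490e-6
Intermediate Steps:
E(R, K) = 3 + K
n(S) = (-166 + S)*(3 + 2*S) (n(S) = (S + (3 + S))*(S - 166) = (3 + 2*S)*(-166 + S) = (-166 + S)*(3 + 2*S))
1/n(z(-4)*9 + 9) = 1/(-498 - 329*(-2*(-4)²*9 + 9) + 2*(-2*(-4)²*9 + 9)²) = 1/(-498 - 329*(-2*16*9 + 9) + 2*(-2*16*9 + 9)²) = 1/(-498 - 329*(-32*9 + 9) + 2*(-32*9 + 9)²) = 1/(-498 - 329*(-288 + 9) + 2*(-288 + 9)²) = 1/(-498 - 329*(-279) + 2*(-279)²) = 1/(-498 + 91791 + 2*77841) = 1/(-498 + 91791 + 155682) = 1/246975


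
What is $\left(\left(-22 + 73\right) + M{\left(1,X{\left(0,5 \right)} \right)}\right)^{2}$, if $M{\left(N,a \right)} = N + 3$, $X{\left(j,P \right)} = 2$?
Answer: $3025$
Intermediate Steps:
$M{\left(N,a \right)} = 3 + N$
$\left(\left(-22 + 73\right) + M{\left(1,X{\left(0,5 \right)} \right)}\right)^{2} = \left(\left(-22 + 73\right) + \left(3 + 1\right)\right)^{2} = \left(51 + 4\right)^{2} = 55^{2} = 3025$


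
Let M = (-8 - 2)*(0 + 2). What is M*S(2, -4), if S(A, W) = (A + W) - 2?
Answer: 80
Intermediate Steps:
S(A, W) = -2 + A + W
M = -20 (M = -10*2 = -20)
M*S(2, -4) = -20*(-2 + 2 - 4) = -20*(-4) = 80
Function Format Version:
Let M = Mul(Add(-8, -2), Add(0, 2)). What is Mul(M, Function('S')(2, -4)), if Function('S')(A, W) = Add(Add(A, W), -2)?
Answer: 80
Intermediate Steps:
Function('S')(A, W) = Add(-2, A, W)
M = -20 (M = Mul(-10, 2) = -20)
Mul(M, Function('S')(2, -4)) = Mul(-20, Add(-2, 2, -4)) = Mul(-20, -4) = 80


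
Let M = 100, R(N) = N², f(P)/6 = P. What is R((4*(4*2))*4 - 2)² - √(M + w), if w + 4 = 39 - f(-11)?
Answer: 252047376 - √201 ≈ 2.5205e+8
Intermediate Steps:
f(P) = 6*P
w = 101 (w = -4 + (39 - 6*(-11)) = -4 + (39 - 1*(-66)) = -4 + (39 + 66) = -4 + 105 = 101)
R((4*(4*2))*4 - 2)² - √(M + w) = (((4*(4*2))*4 - 2)²)² - √(100 + 101) = (((4*8)*4 - 2)²)² - √201 = ((32*4 - 2)²)² - √201 = ((128 - 2)²)² - √201 = (126²)² - √201 = 15876² - √201 = 252047376 - √201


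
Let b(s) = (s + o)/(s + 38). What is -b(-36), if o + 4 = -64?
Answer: 52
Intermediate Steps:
o = -68 (o = -4 - 64 = -68)
b(s) = (-68 + s)/(38 + s) (b(s) = (s - 68)/(s + 38) = (-68 + s)/(38 + s))
-b(-36) = -(-68 - 36)/(38 - 36) = -(-104)/2 = -1*(-52) = 52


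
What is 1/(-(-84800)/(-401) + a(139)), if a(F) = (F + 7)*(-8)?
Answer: -401/553168 ≈ -0.00072492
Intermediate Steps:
a(F) = -56 - 8*F (a(F) = (7 + F)*(-8) = -56 - 8*F)
1/(-(-84800)/(-401) + a(139)) = 1/(-(-84800)/(-401) + (-56 - 8*139)) = 1/(-(-84800)*(-1)/401 + (-56 - 1112)) = 1/(-212*400/401 - 1168) = 1/(-84800/401 - 1168) = 1/(-553168/401) = -401/553168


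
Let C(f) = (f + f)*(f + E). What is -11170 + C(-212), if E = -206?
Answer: 166062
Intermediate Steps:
C(f) = 2*f*(-206 + f) (C(f) = (f + f)*(f - 206) = (2*f)*(-206 + f) = 2*f*(-206 + f))
-11170 + C(-212) = -11170 + 2*(-212)*(-206 - 212) = -11170 + 2*(-212)*(-418) = -11170 + 177232 = 166062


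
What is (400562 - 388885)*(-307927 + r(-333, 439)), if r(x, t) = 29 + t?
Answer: -3590198743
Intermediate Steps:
(400562 - 388885)*(-307927 + r(-333, 439)) = (400562 - 388885)*(-307927 + (29 + 439)) = 11677*(-307927 + 468) = 11677*(-307459) = -3590198743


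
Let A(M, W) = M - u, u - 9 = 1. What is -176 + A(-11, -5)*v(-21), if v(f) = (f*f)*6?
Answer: -55742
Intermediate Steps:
u = 10 (u = 9 + 1 = 10)
v(f) = 6*f² (v(f) = f²*6 = 6*f²)
A(M, W) = -10 + M (A(M, W) = M - 1*10 = M - 10 = -10 + M)
-176 + A(-11, -5)*v(-21) = -176 + (-10 - 11)*(6*(-21)²) = -176 - 126*441 = -176 - 21*2646 = -176 - 55566 = -55742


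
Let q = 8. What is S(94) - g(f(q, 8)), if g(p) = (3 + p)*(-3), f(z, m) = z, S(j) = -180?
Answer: -147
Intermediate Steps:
g(p) = -9 - 3*p
S(94) - g(f(q, 8)) = -180 - (-9 - 3*8) = -180 - (-9 - 24) = -180 - 1*(-33) = -180 + 33 = -147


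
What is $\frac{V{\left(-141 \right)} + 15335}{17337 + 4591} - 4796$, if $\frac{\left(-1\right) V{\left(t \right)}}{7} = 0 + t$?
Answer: $- \frac{52575183}{10964} \approx -4795.3$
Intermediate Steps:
$V{\left(t \right)} = - 7 t$ ($V{\left(t \right)} = - 7 \left(0 + t\right) = - 7 t$)
$\frac{V{\left(-141 \right)} + 15335}{17337 + 4591} - 4796 = \frac{\left(-7\right) \left(-141\right) + 15335}{17337 + 4591} - 4796 = \frac{987 + 15335}{21928} - 4796 = 16322 \cdot \frac{1}{21928} - 4796 = \frac{8161}{10964} - 4796 = - \frac{52575183}{10964}$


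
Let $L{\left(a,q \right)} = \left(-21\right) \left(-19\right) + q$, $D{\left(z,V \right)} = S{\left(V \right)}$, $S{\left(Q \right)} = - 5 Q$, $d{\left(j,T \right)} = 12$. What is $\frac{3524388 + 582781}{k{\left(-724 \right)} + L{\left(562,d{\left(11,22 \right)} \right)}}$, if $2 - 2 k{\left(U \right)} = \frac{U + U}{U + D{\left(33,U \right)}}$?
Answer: $\frac{16428676}{1649} \approx 9962.8$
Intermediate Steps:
$D{\left(z,V \right)} = - 5 V$
$L{\left(a,q \right)} = 399 + q$
$k{\left(U \right)} = \frac{5}{4}$ ($k{\left(U \right)} = 1 - \frac{\left(U + U\right) \frac{1}{U - 5 U}}{2} = 1 - \frac{2 U \frac{1}{\left(-4\right) U}}{2} = 1 - \frac{2 U \left(- \frac{1}{4 U}\right)}{2} = 1 - - \frac{1}{4} = 1 + \frac{1}{4} = \frac{5}{4}$)
$\frac{3524388 + 582781}{k{\left(-724 \right)} + L{\left(562,d{\left(11,22 \right)} \right)}} = \frac{3524388 + 582781}{\frac{5}{4} + \left(399 + 12\right)} = \frac{4107169}{\frac{5}{4} + 411} = \frac{4107169}{\frac{1649}{4}} = 4107169 \cdot \frac{4}{1649} = \frac{16428676}{1649}$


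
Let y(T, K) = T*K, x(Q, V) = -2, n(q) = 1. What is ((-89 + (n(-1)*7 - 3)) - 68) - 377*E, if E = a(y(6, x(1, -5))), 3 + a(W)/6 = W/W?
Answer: 4371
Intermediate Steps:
y(T, K) = K*T
a(W) = -12 (a(W) = -18 + 6*(W/W) = -18 + 6*1 = -18 + 6 = -12)
E = -12
((-89 + (n(-1)*7 - 3)) - 68) - 377*E = ((-89 + (1*7 - 3)) - 68) - 377*(-12) = ((-89 + (7 - 3)) - 68) + 4524 = ((-89 + 4) - 68) + 4524 = (-85 - 68) + 4524 = -153 + 4524 = 4371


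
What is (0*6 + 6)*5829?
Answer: 34974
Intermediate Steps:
(0*6 + 6)*5829 = (0 + 6)*5829 = 6*5829 = 34974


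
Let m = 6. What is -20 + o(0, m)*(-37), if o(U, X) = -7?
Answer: 239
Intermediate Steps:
-20 + o(0, m)*(-37) = -20 - 7*(-37) = -20 + 259 = 239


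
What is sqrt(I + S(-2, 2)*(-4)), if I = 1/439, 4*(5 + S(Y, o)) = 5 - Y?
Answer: 2*sqrt(626453)/439 ≈ 3.6059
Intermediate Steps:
S(Y, o) = -15/4 - Y/4 (S(Y, o) = -5 + (5 - Y)/4 = -5 + (5/4 - Y/4) = -15/4 - Y/4)
I = 1/439 ≈ 0.0022779
sqrt(I + S(-2, 2)*(-4)) = sqrt(1/439 + (-15/4 - 1/4*(-2))*(-4)) = sqrt(1/439 + (-15/4 + 1/2)*(-4)) = sqrt(1/439 - 13/4*(-4)) = sqrt(1/439 + 13) = sqrt(5708/439) = 2*sqrt(626453)/439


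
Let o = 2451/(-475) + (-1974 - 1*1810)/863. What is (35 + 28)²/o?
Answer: -85631175/205927 ≈ -415.83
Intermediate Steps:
o = -205927/21575 (o = 2451*(-1/475) + (-1974 - 1810)*(1/863) = -129/25 - 3784*1/863 = -129/25 - 3784/863 = -205927/21575 ≈ -9.5447)
(35 + 28)²/o = (35 + 28)²/(-205927/21575) = 63²*(-21575/205927) = 3969*(-21575/205927) = -85631175/205927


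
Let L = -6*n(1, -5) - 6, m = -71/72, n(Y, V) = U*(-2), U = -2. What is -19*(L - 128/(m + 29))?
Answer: 1324794/2017 ≈ 656.81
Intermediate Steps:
n(Y, V) = 4 (n(Y, V) = -2*(-2) = 4)
m = -71/72 (m = -71*1/72 = -71/72 ≈ -0.98611)
L = -30 (L = -6*4 - 6 = -24 - 6 = -30)
-19*(L - 128/(m + 29)) = -19*(-30 - 128/(-71/72 + 29)) = -19*(-30 - 128/2017/72) = -19*(-30 - 128*72/2017) = -19*(-30 - 9216/2017) = -19*(-69726/2017) = 1324794/2017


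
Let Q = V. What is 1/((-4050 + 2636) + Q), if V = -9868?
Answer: -1/11282 ≈ -8.8637e-5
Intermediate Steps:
Q = -9868
1/((-4050 + 2636) + Q) = 1/((-4050 + 2636) - 9868) = 1/(-1414 - 9868) = 1/(-11282) = -1/11282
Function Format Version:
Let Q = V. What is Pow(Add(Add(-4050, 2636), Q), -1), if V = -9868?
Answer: Rational(-1, 11282) ≈ -8.8637e-5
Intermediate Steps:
Q = -9868
Pow(Add(Add(-4050, 2636), Q), -1) = Pow(Add(Add(-4050, 2636), -9868), -1) = Pow(Add(-1414, -9868), -1) = Pow(-11282, -1) = Rational(-1, 11282)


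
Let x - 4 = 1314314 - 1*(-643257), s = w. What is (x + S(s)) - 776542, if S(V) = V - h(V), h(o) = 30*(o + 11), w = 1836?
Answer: 1127459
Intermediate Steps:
s = 1836
h(o) = 330 + 30*o (h(o) = 30*(11 + o) = 330 + 30*o)
S(V) = -330 - 29*V (S(V) = V - (330 + 30*V) = V + (-330 - 30*V) = -330 - 29*V)
x = 1957575 (x = 4 + (1314314 - 1*(-643257)) = 4 + (1314314 + 643257) = 4 + 1957571 = 1957575)
(x + S(s)) - 776542 = (1957575 + (-330 - 29*1836)) - 776542 = (1957575 + (-330 - 53244)) - 776542 = (1957575 - 53574) - 776542 = 1904001 - 776542 = 1127459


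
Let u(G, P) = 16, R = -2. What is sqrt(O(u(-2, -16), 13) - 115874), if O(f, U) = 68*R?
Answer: 3*I*sqrt(12890) ≈ 340.6*I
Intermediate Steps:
O(f, U) = -136 (O(f, U) = 68*(-2) = -136)
sqrt(O(u(-2, -16), 13) - 115874) = sqrt(-136 - 115874) = sqrt(-116010) = 3*I*sqrt(12890)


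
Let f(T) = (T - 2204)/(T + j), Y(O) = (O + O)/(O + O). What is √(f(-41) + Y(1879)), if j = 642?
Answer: 2*I*√247011/601 ≈ 1.6539*I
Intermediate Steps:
Y(O) = 1 (Y(O) = (2*O)/((2*O)) = (2*O)*(1/(2*O)) = 1)
f(T) = (-2204 + T)/(642 + T) (f(T) = (T - 2204)/(T + 642) = (-2204 + T)/(642 + T))
√(f(-41) + Y(1879)) = √((-2204 - 41)/(642 - 41) + 1) = √(-2245/601 + 1) = √(-1644/601) = 2*I*√247011/601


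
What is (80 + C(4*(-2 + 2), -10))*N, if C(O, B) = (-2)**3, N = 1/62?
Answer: 36/31 ≈ 1.1613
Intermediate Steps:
N = 1/62 ≈ 0.016129
C(O, B) = -8
(80 + C(4*(-2 + 2), -10))*N = (80 - 8)*(1/62) = 72*(1/62) = 36/31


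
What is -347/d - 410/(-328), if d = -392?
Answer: 837/392 ≈ 2.1352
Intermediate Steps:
-347/d - 410/(-328) = -347/(-392) - 410/(-328) = -347*(-1/392) - 410*(-1/328) = 347/392 + 5/4 = 837/392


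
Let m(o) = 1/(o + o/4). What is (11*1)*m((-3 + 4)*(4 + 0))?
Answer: 11/5 ≈ 2.2000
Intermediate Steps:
m(o) = 4/(5*o) (m(o) = 1/(o + o*(¼)) = 1/(o + o/4) = 1/(5*o/4) = 4/(5*o))
(11*1)*m((-3 + 4)*(4 + 0)) = (11*1)*(4/(5*(((-3 + 4)*(4 + 0))))) = 11*(4/(5*((1*4)))) = 11*((⅘)/4) = 11*((⅘)*(¼)) = 11*(⅕) = 11/5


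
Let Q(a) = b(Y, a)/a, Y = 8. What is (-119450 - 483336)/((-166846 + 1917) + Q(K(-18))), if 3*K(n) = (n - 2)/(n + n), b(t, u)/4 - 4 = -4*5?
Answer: 3013930/826373 ≈ 3.6472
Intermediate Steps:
b(t, u) = -64 (b(t, u) = 16 + 4*(-4*5) = 16 + 4*(-20) = 16 - 80 = -64)
K(n) = (-2 + n)/(6*n) (K(n) = ((n - 2)/(n + n))/3 = ((-2 + n)/((2*n)))/3 = ((-2 + n)*(1/(2*n)))/3 = ((-2 + n)/(2*n))/3 = (-2 + n)/(6*n))
Q(a) = -64/a
(-119450 - 483336)/((-166846 + 1917) + Q(K(-18))) = (-119450 - 483336)/((-166846 + 1917) - 64*(-108/(-2 - 18))) = -602786/(-164929 - 64/((1/6)*(-1/18)*(-20))) = -602786/(-164929 - 64/5/27) = -602786/(-164929 - 64*27/5) = -602786/(-164929 - 1728/5) = -602786/(-826373/5) = -602786*(-5/826373) = 3013930/826373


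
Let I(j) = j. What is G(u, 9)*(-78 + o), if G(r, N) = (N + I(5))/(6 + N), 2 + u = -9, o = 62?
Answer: -224/15 ≈ -14.933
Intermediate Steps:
u = -11 (u = -2 - 9 = -11)
G(r, N) = (5 + N)/(6 + N) (G(r, N) = (N + 5)/(6 + N) = (5 + N)/(6 + N))
G(u, 9)*(-78 + o) = ((5 + 9)/(6 + 9))*(-78 + 62) = (14/15)*(-16) = -224/15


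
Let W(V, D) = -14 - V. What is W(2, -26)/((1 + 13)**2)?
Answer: -4/49 ≈ -0.081633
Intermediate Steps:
W(2, -26)/((1 + 13)**2) = (-14 - 1*2)/((1 + 13)**2) = (-14 - 2)/(14**2) = -16/196 = -16*1/196 = -4/49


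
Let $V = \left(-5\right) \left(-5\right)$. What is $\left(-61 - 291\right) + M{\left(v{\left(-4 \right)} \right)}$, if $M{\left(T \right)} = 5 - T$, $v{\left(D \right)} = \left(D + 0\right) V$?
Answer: $-247$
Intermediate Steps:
$V = 25$
$v{\left(D \right)} = 25 D$ ($v{\left(D \right)} = \left(D + 0\right) 25 = D 25 = 25 D$)
$\left(-61 - 291\right) + M{\left(v{\left(-4 \right)} \right)} = \left(-61 - 291\right) - \left(-5 + 25 \left(-4\right)\right) = -352 + \left(5 - -100\right) = -352 + \left(5 + 100\right) = -352 + 105 = -247$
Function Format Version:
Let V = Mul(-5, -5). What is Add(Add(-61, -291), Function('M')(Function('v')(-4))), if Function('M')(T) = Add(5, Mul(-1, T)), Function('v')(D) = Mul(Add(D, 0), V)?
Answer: -247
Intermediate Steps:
V = 25
Function('v')(D) = Mul(25, D) (Function('v')(D) = Mul(Add(D, 0), 25) = Mul(D, 25) = Mul(25, D))
Add(Add(-61, -291), Function('M')(Function('v')(-4))) = Add(Add(-61, -291), Add(5, Mul(-1, Mul(25, -4)))) = Add(-352, Add(5, Mul(-1, -100))) = Add(-352, Add(5, 100)) = Add(-352, 105) = -247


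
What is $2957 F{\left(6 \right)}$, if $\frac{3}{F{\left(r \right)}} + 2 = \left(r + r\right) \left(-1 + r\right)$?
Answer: $\frac{8871}{58} \approx 152.95$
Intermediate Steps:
$F{\left(r \right)} = \frac{3}{-2 + 2 r \left(-1 + r\right)}$ ($F{\left(r \right)} = \frac{3}{-2 + \left(r + r\right) \left(-1 + r\right)} = \frac{3}{-2 + 2 r \left(-1 + r\right)}$)
$2957 F{\left(6 \right)} = 2957 \frac{3}{2 \left(-1 + 6^{2} - 6\right)} = 2957 \frac{3}{2 \left(-1 + 36 - 6\right)} = 2957 \frac{3}{2 \cdot 29} = 2957 \cdot \frac{3}{2} \cdot \frac{1}{29} = 2957 \cdot \frac{3}{58} = \frac{8871}{58}$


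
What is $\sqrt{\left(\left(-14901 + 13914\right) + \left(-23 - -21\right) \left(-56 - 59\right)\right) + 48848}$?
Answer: $\sqrt{48091} \approx 219.3$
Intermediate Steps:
$\sqrt{\left(\left(-14901 + 13914\right) + \left(-23 - -21\right) \left(-56 - 59\right)\right) + 48848} = \sqrt{\left(-987 + \left(-23 + 21\right) \left(-115\right)\right) + 48848} = \sqrt{\left(-987 - -230\right) + 48848} = \sqrt{\left(-987 + 230\right) + 48848} = \sqrt{-757 + 48848} = \sqrt{48091}$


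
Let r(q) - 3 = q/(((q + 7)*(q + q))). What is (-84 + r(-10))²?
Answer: 237169/36 ≈ 6588.0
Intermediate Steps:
r(q) = 3 + 1/(2*(7 + q)) (r(q) = 3 + q/(((q + 7)*(q + q))) = 3 + q/(((7 + q)*(2*q))) = 3 + q/((2*q*(7 + q))) = 3 + q*(1/(2*q*(7 + q))) = 3 + 1/(2*(7 + q)))
(-84 + r(-10))² = (-84 + (43 + 6*(-10))/(2*(7 - 10)))² = (-84 + (½)*(43 - 60)/(-3))² = (-84 + (½)*(-⅓)*(-17))² = (-84 + 17/6)² = (-487/6)² = 237169/36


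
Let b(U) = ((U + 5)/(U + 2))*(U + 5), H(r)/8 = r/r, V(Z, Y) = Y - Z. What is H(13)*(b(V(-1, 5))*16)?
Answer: 1936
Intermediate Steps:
H(r) = 8 (H(r) = 8*(r/r) = 8*1 = 8)
b(U) = (5 + U)²/(2 + U) (b(U) = ((5 + U)/(2 + U))*(5 + U) = (5 + U)²/(2 + U))
H(13)*(b(V(-1, 5))*16) = 8*(((5 + (5 - 1*(-1)))²/(2 + (5 - 1*(-1))))*16) = 8*(((5 + (5 + 1))²/(2 + (5 + 1)))*16) = 8*(((5 + 6)²/(2 + 6))*16) = 8*((11²/8)*16) = 8*(((⅛)*121)*16) = 8*((121/8)*16) = 8*242 = 1936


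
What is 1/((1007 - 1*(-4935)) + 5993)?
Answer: 1/11935 ≈ 8.3787e-5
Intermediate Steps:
1/((1007 - 1*(-4935)) + 5993) = 1/((1007 + 4935) + 5993) = 1/(5942 + 5993) = 1/11935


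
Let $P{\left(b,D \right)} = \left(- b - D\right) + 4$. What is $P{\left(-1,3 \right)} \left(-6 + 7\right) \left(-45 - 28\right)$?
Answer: $-146$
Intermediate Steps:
$P{\left(b,D \right)} = 4 - D - b$ ($P{\left(b,D \right)} = \left(- D - b\right) + 4 = 4 - D - b$)
$P{\left(-1,3 \right)} \left(-6 + 7\right) \left(-45 - 28\right) = \left(4 - 3 - -1\right) \left(-6 + 7\right) \left(-45 - 28\right) = \left(4 - 3 + 1\right) 1 \left(-73\right) = 2 \cdot 1 \left(-73\right) = 2 \left(-73\right) = -146$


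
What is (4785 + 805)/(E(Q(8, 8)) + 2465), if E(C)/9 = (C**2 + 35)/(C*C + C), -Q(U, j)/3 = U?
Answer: 1028560/455393 ≈ 2.2586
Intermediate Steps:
Q(U, j) = -3*U
E(C) = 9*(35 + C**2)/(C + C**2) (E(C) = 9*((C**2 + 35)/(C*C + C)) = 9*((35 + C**2)/(C**2 + C)) = 9*((35 + C**2)/(C + C**2)) = 9*(35 + C**2)/(C + C**2))
(4785 + 805)/(E(Q(8, 8)) + 2465) = (4785 + 805)/(9*(35 + (-3*8)**2)/(((-3*8))*(1 - 3*8)) + 2465) = 5590/(9*(35 + (-24)**2)/(-24*(1 - 24)) + 2465) = 5590/(9*(-1/24)*(35 + 576)/(-23) + 2465) = 5590/(9*(-1/24)*(-1/23)*611 + 2465) = 5590/(1833/184 + 2465) = 5590/(455393/184) = 5590*(184/455393) = 1028560/455393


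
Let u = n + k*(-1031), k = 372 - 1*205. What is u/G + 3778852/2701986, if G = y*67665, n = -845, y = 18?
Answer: 16408830749/13059277335 ≈ 1.2565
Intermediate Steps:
k = 167 (k = 372 - 205 = 167)
u = -173022 (u = -845 + 167*(-1031) = -845 - 172177 = -173022)
G = 1217970 (G = 18*67665 = 1217970)
u/G + 3778852/2701986 = -173022/1217970 + 3778852/2701986 = -173022*1/1217970 + 3778852*(1/2701986) = -28837/202995 + 269918/192999 = 16408830749/13059277335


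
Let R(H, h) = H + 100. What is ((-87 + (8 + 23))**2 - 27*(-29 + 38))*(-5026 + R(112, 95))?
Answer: -13926902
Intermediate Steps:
R(H, h) = 100 + H
((-87 + (8 + 23))**2 - 27*(-29 + 38))*(-5026 + R(112, 95)) = ((-87 + (8 + 23))**2 - 27*(-29 + 38))*(-5026 + (100 + 112)) = ((-87 + 31)**2 - 27*9)*(-5026 + 212) = ((-56)**2 - 243)*(-4814) = (3136 - 243)*(-4814) = 2893*(-4814) = -13926902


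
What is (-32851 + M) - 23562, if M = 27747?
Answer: -28666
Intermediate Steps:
(-32851 + M) - 23562 = (-32851 + 27747) - 23562 = -5104 - 23562 = -28666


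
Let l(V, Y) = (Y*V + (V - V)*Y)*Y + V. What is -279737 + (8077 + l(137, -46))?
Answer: 18369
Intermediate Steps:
l(V, Y) = V + V*Y² (l(V, Y) = (V*Y + 0*Y)*Y + V = (V*Y + 0)*Y + V = (V*Y)*Y + V = V*Y² + V = V + V*Y²)
-279737 + (8077 + l(137, -46)) = -279737 + (8077 + 137*(1 + (-46)²)) = -279737 + (8077 + 137*(1 + 2116)) = -279737 + (8077 + 137*2117) = -279737 + (8077 + 290029) = -279737 + 298106 = 18369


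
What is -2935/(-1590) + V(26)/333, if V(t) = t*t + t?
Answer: 46523/11766 ≈ 3.9540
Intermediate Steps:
V(t) = t + t**2 (V(t) = t**2 + t = t + t**2)
-2935/(-1590) + V(26)/333 = -2935/(-1590) + (26*(1 + 26))/333 = -2935*(-1/1590) + (26*27)*(1/333) = 587/318 + 702*(1/333) = 587/318 + 78/37 = 46523/11766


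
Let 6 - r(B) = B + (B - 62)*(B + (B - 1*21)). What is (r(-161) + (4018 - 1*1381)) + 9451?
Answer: -64234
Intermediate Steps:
r(B) = 6 - B - (-62 + B)*(-21 + 2*B) (r(B) = 6 - (B + (B - 62)*(B + (B - 1*21))) = 6 - (B + (-62 + B)*(B + (B - 21))) = 6 - (B + (-62 + B)*(B + (-21 + B))) = 6 - (B + (-62 + B)*(-21 + 2*B)) = 6 + (-B - (-62 + B)*(-21 + 2*B)) = 6 - B - (-62 + B)*(-21 + 2*B))
(r(-161) + (4018 - 1*1381)) + 9451 = ((-1296 - 2*(-161)² + 144*(-161)) + (4018 - 1*1381)) + 9451 = ((-1296 - 2*25921 - 23184) + (4018 - 1381)) + 9451 = ((-1296 - 51842 - 23184) + 2637) + 9451 = (-76322 + 2637) + 9451 = -73685 + 9451 = -64234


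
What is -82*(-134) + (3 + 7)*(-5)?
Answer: 10938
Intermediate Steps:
-82*(-134) + (3 + 7)*(-5) = 10988 + 10*(-5) = 10988 - 50 = 10938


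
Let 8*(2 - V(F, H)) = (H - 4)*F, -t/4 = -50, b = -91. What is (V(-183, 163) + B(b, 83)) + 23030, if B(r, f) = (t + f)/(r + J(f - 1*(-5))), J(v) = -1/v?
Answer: 1708544945/64072 ≈ 26666.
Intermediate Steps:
t = 200 (t = -4*(-50) = 200)
V(F, H) = 2 - F*(-4 + H)/8 (V(F, H) = 2 - (H - 4)*F/8 = 2 - (-4 + H)*F/8 = 2 - F*(-4 + H)/8)
B(r, f) = (200 + f)/(r - 1/(5 + f)) (B(r, f) = (200 + f)/(r - 1/(f - 1*(-5))) = (200 + f)/(r - 1/(f + 5)) = (200 + f)/(r - 1/(5 + f)))
(V(-183, 163) + B(b, 83)) + 23030 = ((2 + (1/2)*(-183) - 1/8*(-183)*163) + (5 + 83)*(200 + 83)/(-1 - 91*(5 + 83))) + 23030 = ((2 - 183/2 + 29829/8) + 88*283/(-1 - 91*88)) + 23030 = (29113/8 + 88*283/(-1 - 8008)) + 23030 = (29113/8 + 88*283/(-8009)) + 23030 = (29113/8 - 1/8009*88*283) + 23030 = (29113/8 - 24904/8009) + 23030 = 232966785/64072 + 23030 = 1708544945/64072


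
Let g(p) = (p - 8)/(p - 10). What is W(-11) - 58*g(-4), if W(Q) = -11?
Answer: -425/7 ≈ -60.714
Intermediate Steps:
g(p) = (-8 + p)/(-10 + p)
W(-11) - 58*g(-4) = -11 - 58*(-8 - 4)/(-10 - 4) = -11 - 58*(-12)/(-14) = -11 - (-29)*(-12)/7 = -11 - 58*6/7 = -11 - 348/7 = -425/7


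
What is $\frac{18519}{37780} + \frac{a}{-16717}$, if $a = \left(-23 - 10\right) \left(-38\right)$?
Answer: $\frac{262206003}{631568260} \approx 0.41517$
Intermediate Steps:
$a = 1254$ ($a = \left(-33\right) \left(-38\right) = 1254$)
$\frac{18519}{37780} + \frac{a}{-16717} = \frac{18519}{37780} + \frac{1254}{-16717} = 18519 \cdot \frac{1}{37780} + 1254 \left(- \frac{1}{16717}\right) = \frac{18519}{37780} - \frac{1254}{16717} = \frac{262206003}{631568260}$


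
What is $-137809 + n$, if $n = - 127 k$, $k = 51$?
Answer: $-144286$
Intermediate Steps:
$n = -6477$ ($n = \left(-127\right) 51 = -6477$)
$-137809 + n = -137809 - 6477 = -144286$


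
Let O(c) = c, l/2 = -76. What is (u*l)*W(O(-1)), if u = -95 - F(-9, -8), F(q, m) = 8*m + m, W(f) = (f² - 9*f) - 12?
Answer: -6992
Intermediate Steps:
l = -152 (l = 2*(-76) = -152)
W(f) = -12 + f² - 9*f
F(q, m) = 9*m
u = -23 (u = -95 - 9*(-8) = -95 - 1*(-72) = -95 + 72 = -23)
(u*l)*W(O(-1)) = (-23*(-152))*(-12 + (-1)² - 9*(-1)) = 3496*(-12 + 1 + 9) = 3496*(-2) = -6992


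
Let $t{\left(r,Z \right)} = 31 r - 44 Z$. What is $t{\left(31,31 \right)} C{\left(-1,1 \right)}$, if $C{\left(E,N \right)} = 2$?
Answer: $-806$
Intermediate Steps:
$t{\left(r,Z \right)} = - 44 Z + 31 r$
$t{\left(31,31 \right)} C{\left(-1,1 \right)} = \left(\left(-44\right) 31 + 31 \cdot 31\right) 2 = \left(-1364 + 961\right) 2 = \left(-403\right) 2 = -806$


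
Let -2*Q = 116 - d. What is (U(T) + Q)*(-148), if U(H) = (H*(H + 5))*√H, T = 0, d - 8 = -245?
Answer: 26122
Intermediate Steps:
d = -237 (d = 8 - 245 = -237)
Q = -353/2 (Q = -(116 - 1*(-237))/2 = -(116 + 237)/2 = -½*353 = -353/2 ≈ -176.50)
U(H) = H^(3/2)*(5 + H) (U(H) = (H*(5 + H))*√H = H^(3/2)*(5 + H))
(U(T) + Q)*(-148) = (0^(3/2)*(5 + 0) - 353/2)*(-148) = (0*5 - 353/2)*(-148) = (0 - 353/2)*(-148) = -353/2*(-148) = 26122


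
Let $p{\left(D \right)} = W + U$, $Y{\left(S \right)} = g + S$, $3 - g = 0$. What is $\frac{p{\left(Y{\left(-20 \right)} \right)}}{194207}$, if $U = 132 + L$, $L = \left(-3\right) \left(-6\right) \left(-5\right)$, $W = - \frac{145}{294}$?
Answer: $\frac{12203}{57096858} \approx 0.00021372$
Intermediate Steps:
$g = 3$ ($g = 3 - 0 = 3 + 0 = 3$)
$W = - \frac{145}{294}$ ($W = \left(-145\right) \frac{1}{294} = - \frac{145}{294} \approx -0.4932$)
$L = -90$ ($L = 18 \left(-5\right) = -90$)
$U = 42$ ($U = 132 - 90 = 42$)
$Y{\left(S \right)} = 3 + S$
$p{\left(D \right)} = \frac{12203}{294}$ ($p{\left(D \right)} = - \frac{145}{294} + 42 = \frac{12203}{294}$)
$\frac{p{\left(Y{\left(-20 \right)} \right)}}{194207} = \frac{12203}{294 \cdot 194207} = \frac{12203}{294} \cdot \frac{1}{194207} = \frac{12203}{57096858}$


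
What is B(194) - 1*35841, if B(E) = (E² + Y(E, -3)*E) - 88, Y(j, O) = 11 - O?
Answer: 4423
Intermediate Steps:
B(E) = -88 + E² + 14*E (B(E) = (E² + (11 - 1*(-3))*E) - 88 = (E² + (11 + 3)*E) - 88 = (E² + 14*E) - 88 = -88 + E² + 14*E)
B(194) - 1*35841 = (-88 + 194² + 14*194) - 1*35841 = (-88 + 37636 + 2716) - 35841 = 40264 - 35841 = 4423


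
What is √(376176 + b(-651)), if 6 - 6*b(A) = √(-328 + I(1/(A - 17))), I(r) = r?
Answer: √(41964801412 - 501*I*√451735)/334 ≈ 613.33 - 0.0024607*I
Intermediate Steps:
b(A) = 1 - √(-328 + 1/(-17 + A))/6 (b(A) = 1 - √(-328 + 1/(A - 17))/6 = 1 - √(-328 + 1/(-17 + A))/6)
√(376176 + b(-651)) = √(376176 + (1 - 9*I*√2705*√(-1/(-17 - 651))/6)) = √(376176 + (1 - 9*I*√2705*√(-1/(-668))/6)) = √(376176 + (1 - 9*I*√451735/334/6)) = √(376176 + (1 - 3*I*√451735/668)) = √(376177 - 3*I*√451735/668)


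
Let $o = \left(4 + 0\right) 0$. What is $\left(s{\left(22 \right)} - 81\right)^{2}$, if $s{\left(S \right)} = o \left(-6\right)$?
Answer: $6561$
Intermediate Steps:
$o = 0$ ($o = 4 \cdot 0 = 0$)
$s{\left(S \right)} = 0$ ($s{\left(S \right)} = 0 \left(-6\right) = 0$)
$\left(s{\left(22 \right)} - 81\right)^{2} = \left(0 - 81\right)^{2} = \left(-81\right)^{2} = 6561$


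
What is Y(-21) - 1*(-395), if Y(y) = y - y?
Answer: 395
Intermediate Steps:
Y(y) = 0
Y(-21) - 1*(-395) = 0 - 1*(-395) = 0 + 395 = 395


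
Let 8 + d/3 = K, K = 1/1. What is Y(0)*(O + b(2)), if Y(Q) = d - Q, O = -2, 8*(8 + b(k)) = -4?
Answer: 441/2 ≈ 220.50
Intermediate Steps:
b(k) = -17/2 (b(k) = -8 + (⅛)*(-4) = -8 - ½ = -17/2)
K = 1
d = -21 (d = -24 + 3*1 = -24 + 3 = -21)
Y(Q) = -21 - Q
Y(0)*(O + b(2)) = (-21 - 1*0)*(-2 - 17/2) = (-21 + 0)*(-21/2) = -21*(-21/2) = 441/2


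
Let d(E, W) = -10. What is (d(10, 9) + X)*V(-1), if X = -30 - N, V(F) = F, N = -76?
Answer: -36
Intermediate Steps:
X = 46 (X = -30 - 1*(-76) = -30 + 76 = 46)
(d(10, 9) + X)*V(-1) = (-10 + 46)*(-1) = 36*(-1) = -36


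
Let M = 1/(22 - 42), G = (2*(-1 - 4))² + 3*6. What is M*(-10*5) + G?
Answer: 241/2 ≈ 120.50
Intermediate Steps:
G = 118 (G = (2*(-5))² + 18 = (-10)² + 18 = 100 + 18 = 118)
M = -1/20 (M = 1/(-20) = -1/20 ≈ -0.050000)
M*(-10*5) + G = -(-1)*5/2 + 118 = -1/20*(-50) + 118 = 5/2 + 118 = 241/2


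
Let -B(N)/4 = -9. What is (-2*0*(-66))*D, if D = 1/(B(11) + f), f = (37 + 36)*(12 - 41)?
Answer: 0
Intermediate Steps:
B(N) = 36 (B(N) = -4*(-9) = 36)
f = -2117 (f = 73*(-29) = -2117)
D = -1/2081 (D = 1/(36 - 2117) = 1/(-2081) = -1/2081 ≈ -0.00048054)
(-2*0*(-66))*D = (-2*0*(-66))*(-1/2081) = (0*(-66))*(-1/2081) = 0*(-1/2081) = 0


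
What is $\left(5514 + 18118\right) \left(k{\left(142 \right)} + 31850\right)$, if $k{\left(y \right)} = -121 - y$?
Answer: $746463984$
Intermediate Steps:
$\left(5514 + 18118\right) \left(k{\left(142 \right)} + 31850\right) = \left(5514 + 18118\right) \left(\left(-121 - 142\right) + 31850\right) = 23632 \left(\left(-121 - 142\right) + 31850\right) = 23632 \left(-263 + 31850\right) = 23632 \cdot 31587 = 746463984$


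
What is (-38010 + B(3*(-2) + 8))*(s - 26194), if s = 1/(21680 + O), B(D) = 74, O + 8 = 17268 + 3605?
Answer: 42276778583344/42545 ≈ 9.9370e+8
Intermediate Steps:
O = 20865 (O = -8 + (17268 + 3605) = -8 + 20873 = 20865)
s = 1/42545 (s = 1/(21680 + 20865) = 1/42545 ≈ 2.3505e-5)
(-38010 + B(3*(-2) + 8))*(s - 26194) = (-38010 + 74)*(1/42545 - 26194) = -37936*(-1114423729/42545) = 42276778583344/42545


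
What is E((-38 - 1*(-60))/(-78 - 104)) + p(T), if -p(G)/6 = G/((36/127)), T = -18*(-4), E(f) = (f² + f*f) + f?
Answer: -12621003/8281 ≈ -1524.1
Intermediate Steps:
E(f) = f + 2*f² (E(f) = (f² + f²) + f = 2*f² + f = f + 2*f²)
T = 72
p(G) = -127*G/6 (p(G) = -6*G/(36/127) = -6*G/(36*(1/127)) = -6*G/36/127 = -6*G*127/36 = -127*G/6)
E((-38 - 1*(-60))/(-78 - 104)) + p(T) = ((-38 - 1*(-60))/(-78 - 104))*(1 + 2*((-38 - 1*(-60))/(-78 - 104))) - 127/6*72 = ((-38 + 60)/(-182))*(1 + 2*((-38 + 60)/(-182))) - 1524 = (22*(-1/182))*(1 + 2*(22*(-1/182))) - 1524 = -11*(1 + 2*(-11/91))/91 - 1524 = -11*(1 - 22/91)/91 - 1524 = -11/91*69/91 - 1524 = -759/8281 - 1524 = -12621003/8281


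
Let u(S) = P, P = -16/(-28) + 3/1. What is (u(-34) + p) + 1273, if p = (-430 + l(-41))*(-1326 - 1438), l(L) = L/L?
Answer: 8309228/7 ≈ 1.1870e+6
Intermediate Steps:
l(L) = 1
P = 25/7 (P = -16*(-1/28) + 3*1 = 4/7 + 3 = 25/7 ≈ 3.5714)
u(S) = 25/7
p = 1185756 (p = (-430 + 1)*(-1326 - 1438) = -429*(-2764) = 1185756)
(u(-34) + p) + 1273 = (25/7 + 1185756) + 1273 = 8300317/7 + 1273 = 8309228/7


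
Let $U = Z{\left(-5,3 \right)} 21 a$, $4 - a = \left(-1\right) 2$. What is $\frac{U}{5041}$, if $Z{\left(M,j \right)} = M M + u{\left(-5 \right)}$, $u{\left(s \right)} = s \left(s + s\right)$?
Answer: $\frac{9450}{5041} \approx 1.8746$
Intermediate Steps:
$u{\left(s \right)} = 2 s^{2}$ ($u{\left(s \right)} = s 2 s = 2 s^{2}$)
$a = 6$ ($a = 4 - \left(-1\right) 2 = 4 - -2 = 4 + 2 = 6$)
$Z{\left(M,j \right)} = 50 + M^{2}$ ($Z{\left(M,j \right)} = M M + 2 \left(-5\right)^{2} = M^{2} + 2 \cdot 25 = M^{2} + 50 = 50 + M^{2}$)
$U = 9450$ ($U = \left(50 + \left(-5\right)^{2}\right) 21 \cdot 6 = \left(50 + 25\right) 21 \cdot 6 = 75 \cdot 21 \cdot 6 = 1575 \cdot 6 = 9450$)
$\frac{U}{5041} = \frac{9450}{5041}$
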